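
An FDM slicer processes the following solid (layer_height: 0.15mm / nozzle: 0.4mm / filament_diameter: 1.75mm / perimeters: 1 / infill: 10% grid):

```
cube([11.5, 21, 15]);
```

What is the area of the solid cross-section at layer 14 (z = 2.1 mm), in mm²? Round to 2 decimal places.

241.50 mm²

At z = 2.1 mm: the 11.5×21 cube contributes its full rectangle (area 241.50 mm²). Overall, the cross-section is a single solid region. Net area = 241.50 mm².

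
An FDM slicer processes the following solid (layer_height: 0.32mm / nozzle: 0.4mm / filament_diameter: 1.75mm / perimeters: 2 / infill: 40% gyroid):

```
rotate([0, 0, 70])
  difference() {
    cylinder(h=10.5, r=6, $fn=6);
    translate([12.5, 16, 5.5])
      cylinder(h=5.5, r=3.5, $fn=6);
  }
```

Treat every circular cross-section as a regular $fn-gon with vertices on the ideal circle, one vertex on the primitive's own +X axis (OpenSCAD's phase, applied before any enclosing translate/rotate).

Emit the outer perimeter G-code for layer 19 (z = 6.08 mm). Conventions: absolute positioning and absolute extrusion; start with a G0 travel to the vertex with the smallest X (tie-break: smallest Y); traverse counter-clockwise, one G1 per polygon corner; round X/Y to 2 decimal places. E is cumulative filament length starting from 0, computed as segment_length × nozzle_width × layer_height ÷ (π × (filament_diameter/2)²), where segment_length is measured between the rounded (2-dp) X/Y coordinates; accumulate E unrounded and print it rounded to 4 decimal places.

At z = 6.08 mm: the cylinder: section is a regular 6-gon, circumradius r=6; the cylinder at (12.5, 16): section is a regular 6-gon, circumradius r=3.5; After the difference (first − rest): starting from the r=6 cylinder, the r=3.5 cylinder at (12.5, 16) misses the remaining region (no effect) — 1 connected region; (whole slice rotated 70° about Z — lengths, areas and connectivity unchanged). The outline is a single polygon with 6 vertices. Extrusion per mm of travel: 0.4 × 0.32 / (π × 0.875²) = 0.053216. Accumulating E over each segment gives final E = 1.9165.

G0 X-5.91 Y-1.04 Z6.08
G1 X-2.05 Y-5.64 E0.3196
G1 X3.86 Y-4.60 E0.6389
G1 X5.91 Y1.04 E0.9583
G1 X2.05 Y5.64 E1.2778
G1 X-3.86 Y4.60 E1.5972
G1 X-5.91 Y-1.04 E1.9165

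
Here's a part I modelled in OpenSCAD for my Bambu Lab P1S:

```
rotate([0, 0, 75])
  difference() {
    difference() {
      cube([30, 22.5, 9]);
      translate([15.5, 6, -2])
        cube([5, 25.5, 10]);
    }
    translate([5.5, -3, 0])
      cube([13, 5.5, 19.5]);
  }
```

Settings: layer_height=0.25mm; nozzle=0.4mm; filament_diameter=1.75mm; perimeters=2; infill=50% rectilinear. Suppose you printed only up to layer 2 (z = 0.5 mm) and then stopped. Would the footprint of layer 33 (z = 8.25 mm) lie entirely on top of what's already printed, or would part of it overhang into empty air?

Compare the two slices. At z = 0.5: the cube (footprint 30×22.5) is included at this height (area 675.00 mm²); the cube at (15.5, 6) is present — its section is the full 5×25.5 rectangle (area 127.50 mm²); Taking the first minus the rest: starting from the 30×22.5 cube (675.00 mm²), the 5×25.5 cube at (15.5, 6) partially overlaps it — only the 82.50 mm² overlap (of its 127.50 mm²) is removed, clipping the outline — area = 592.50 mm²; the cube at (5.5, -3) is present — its section is the full 13×5.5 rectangle (area 71.50 mm²); Taking the first minus the rest: starting from that combined region (592.50 mm²), the 13×5.5 cube at (5.5, -3) partially overlaps it — only the 32.50 mm² overlap (of its 71.50 mm²) is removed, clipping the outline — area = 560.00 mm²; (whole slice rotated 75° about Z — lengths, areas and connectivity unchanged). At z = 8.25: the 30×22.5 cube contributes its full rectangle (area 675.00 mm²); the cube at (15.5, 6) is not intersected at this z (z outside [-2, 8]); Taking the first minus the rest: none of the subtracted shapes is present at this height, so the 30×22.5 cube is unchanged — area = 675.00 mm²; the 13×5.5 cube at (5.5, -3) contributes its full rectangle (area 71.50 mm²); After the difference (first − rest): starting from that combined region (675.00 mm²), the 13×5.5 cube at (5.5, -3) partially overlaps it — only the 32.50 mm² overlap (of its 71.50 mm²) is removed, clipping the outline — area = 642.50 mm²; (rotated 75° about Z; rotation is an isometry so areas/perimeters/island counts are preserved). Checking containment: at z = 8.25 the cross-section extends beyond the z = 0.5 cross-section by about 82.50 mm².

part overhangs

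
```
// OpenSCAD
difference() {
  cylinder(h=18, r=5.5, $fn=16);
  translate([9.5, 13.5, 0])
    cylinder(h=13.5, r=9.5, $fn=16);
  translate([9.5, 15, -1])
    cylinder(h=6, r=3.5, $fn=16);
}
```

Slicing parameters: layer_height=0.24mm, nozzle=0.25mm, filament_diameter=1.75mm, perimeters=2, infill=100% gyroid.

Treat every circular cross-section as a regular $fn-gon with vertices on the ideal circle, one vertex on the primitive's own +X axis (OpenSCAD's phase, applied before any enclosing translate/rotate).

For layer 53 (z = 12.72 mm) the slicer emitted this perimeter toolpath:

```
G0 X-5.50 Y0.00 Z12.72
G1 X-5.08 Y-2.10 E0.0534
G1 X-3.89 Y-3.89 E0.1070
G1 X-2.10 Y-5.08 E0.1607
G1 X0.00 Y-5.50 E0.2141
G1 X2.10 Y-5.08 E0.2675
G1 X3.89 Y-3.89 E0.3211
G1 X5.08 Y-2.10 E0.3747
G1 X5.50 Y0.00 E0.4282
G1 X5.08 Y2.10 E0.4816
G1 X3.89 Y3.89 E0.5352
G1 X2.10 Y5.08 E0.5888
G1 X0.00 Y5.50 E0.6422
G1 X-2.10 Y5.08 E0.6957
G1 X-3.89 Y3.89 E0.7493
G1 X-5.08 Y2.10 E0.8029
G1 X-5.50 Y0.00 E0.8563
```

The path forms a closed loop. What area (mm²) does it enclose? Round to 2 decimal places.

Apply the shoelace formula to the sequence of (X, Y) vertices; enclosed area = 92.57 mm².

92.57 mm²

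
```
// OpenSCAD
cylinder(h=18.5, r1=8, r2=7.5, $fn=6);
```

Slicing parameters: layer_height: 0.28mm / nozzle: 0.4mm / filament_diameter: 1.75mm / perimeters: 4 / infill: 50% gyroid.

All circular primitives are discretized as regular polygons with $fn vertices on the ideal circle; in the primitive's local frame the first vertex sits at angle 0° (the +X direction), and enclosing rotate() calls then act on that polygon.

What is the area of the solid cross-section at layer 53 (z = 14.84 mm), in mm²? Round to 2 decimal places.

150.02 mm²

At z = 14.84 mm: the cone (r1=8→r2=7.5) has section circumradius 7.599 here — a regular 6-gon (area = (6/2)·7.599²·sin(360°/6) = 150.02 mm²). Overall, the cross-section is a single solid region. Net area = 150.02 mm².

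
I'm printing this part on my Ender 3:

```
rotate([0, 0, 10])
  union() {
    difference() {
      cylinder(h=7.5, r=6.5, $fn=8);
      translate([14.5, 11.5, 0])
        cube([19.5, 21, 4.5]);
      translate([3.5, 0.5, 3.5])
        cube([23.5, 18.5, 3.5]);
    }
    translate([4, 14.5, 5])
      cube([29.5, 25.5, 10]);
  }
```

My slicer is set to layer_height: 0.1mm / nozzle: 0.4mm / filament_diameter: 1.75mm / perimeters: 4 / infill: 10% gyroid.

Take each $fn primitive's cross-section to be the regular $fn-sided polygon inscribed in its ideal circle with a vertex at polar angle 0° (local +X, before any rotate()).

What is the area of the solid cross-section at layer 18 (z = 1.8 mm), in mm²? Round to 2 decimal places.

At z = 1.8 mm: the r=6.5 cylinder contributes a regular 8-gon of circumradius 6.5 (area = (8/2)·6.500²·sin(360°/8) = 119.50 mm²); the 19.5×21 cube at (14.5, 11.5) contributes its full rectangle (area 409.50 mm²); the cube at (3.5, 0.5) does not reach this height (z outside [3.5, 7]); Taking the first minus the rest: starting from the r=6.5 cylinder (119.50 mm²), the 19.5×21 cube at (14.5, 11.5) misses the remaining region (no effect) — area = 119.50 mm²; the cube at (4, 14.5) is not intersected at this z (z outside [5, 15]); Taking the union: only that combined region is present, so the union is just that shape — area = 119.50 mm²; (rotated 10° about Z; rotation is an isometry so areas/perimeters/island counts are preserved). Overall, the cross-section is a single solid region. Net area = 119.50 mm².

119.50 mm²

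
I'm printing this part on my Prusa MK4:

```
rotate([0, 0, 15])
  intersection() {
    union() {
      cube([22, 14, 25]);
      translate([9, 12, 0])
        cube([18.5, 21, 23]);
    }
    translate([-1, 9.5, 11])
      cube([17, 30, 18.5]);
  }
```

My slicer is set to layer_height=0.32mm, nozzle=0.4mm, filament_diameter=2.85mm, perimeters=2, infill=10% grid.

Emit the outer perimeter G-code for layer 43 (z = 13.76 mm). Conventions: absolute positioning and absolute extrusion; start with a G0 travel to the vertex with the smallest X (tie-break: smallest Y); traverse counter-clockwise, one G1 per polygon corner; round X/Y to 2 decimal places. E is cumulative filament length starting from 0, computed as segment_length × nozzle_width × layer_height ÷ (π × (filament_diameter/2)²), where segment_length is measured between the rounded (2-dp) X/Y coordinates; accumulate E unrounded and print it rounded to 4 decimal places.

G0 X-3.62 Y13.52 Z13.76
G1 X-2.46 Y9.18 E0.0901
G1 X13.00 Y13.32 E0.4113
G1 X6.91 Y36.02 E0.8828
G1 X0.15 Y34.20 E1.0233
G1 X5.07 Y15.85 E1.4045
G1 X-3.62 Y13.52 E1.5850

At z = 13.76 mm: the 22×14 cube contributes its full rectangle; the 18.5×21 cube at (9, 12) contributes its full rectangle; Merging all regions: the regions partially overlap (shared area 26.00 mm²), so overlapping operands fuse into one piece — 1 connected region; the 17×30 cube at (-1, 9.5) contributes its full rectangle; After intersecting: the 17×30 cube at (-1, 9.5) partially overlaps that combined region; clipping to the common part keeps 205.00 mm² — 1 connected region; (rotated 15° about Z; rotation is an isometry so areas/perimeters/island counts are preserved). The outline is a single polygon with 6 vertices. Extrusion per mm of travel: 0.4 × 0.32 / (π × 1.425²) = 0.020065. Accumulating E over each segment gives final E = 1.5850.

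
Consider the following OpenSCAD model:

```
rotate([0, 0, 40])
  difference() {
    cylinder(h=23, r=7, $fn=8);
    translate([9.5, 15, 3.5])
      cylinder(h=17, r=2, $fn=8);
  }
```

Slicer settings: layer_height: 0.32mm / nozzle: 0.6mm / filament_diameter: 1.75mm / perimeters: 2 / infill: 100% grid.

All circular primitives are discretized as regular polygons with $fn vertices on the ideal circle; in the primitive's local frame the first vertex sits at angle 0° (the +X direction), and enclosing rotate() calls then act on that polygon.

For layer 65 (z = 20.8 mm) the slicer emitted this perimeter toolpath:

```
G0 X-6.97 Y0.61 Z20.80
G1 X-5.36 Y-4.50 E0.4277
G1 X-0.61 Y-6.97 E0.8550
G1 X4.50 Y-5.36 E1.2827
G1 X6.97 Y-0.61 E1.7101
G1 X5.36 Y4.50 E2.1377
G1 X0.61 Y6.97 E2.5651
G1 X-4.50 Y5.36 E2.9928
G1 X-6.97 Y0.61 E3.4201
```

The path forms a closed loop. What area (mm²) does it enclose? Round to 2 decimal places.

138.50 mm²

Apply the shoelace formula to the sequence of (X, Y) vertices; enclosed area = 138.50 mm².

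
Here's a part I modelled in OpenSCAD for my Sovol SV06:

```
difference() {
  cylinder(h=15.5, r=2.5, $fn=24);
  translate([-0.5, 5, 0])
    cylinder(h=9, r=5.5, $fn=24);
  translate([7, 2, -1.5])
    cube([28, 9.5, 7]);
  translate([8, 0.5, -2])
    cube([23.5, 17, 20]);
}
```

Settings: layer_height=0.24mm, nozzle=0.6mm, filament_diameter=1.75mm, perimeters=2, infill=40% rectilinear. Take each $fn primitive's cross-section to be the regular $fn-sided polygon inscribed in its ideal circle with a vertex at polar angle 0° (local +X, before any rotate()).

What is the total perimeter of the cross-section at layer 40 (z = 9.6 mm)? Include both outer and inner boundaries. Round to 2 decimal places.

15.66 mm

At z = 9.6 mm: the cylinder: section is a regular 24-gon, circumradius r=2.5 (perimeter = 2·24·2.500·sin(180°/24) = 15.66 mm); the cylinder at (-0.5, 5) is not intersected at this z (z outside [0, 9]); the cube at (7, 2) is absent (z outside [-1.5, 5.5]); the cube at (8, 0.5) (footprint 23.5×17) is included at this height (perimeter 81.00 mm); Subtracting the remaining from the first: starting from the r=2.5 cylinder, the 23.5×17 cube at (8, 0.5) misses the remaining region (no effect) — boundary = 15.66 mm. Overall, the cross-section is a single solid region. Total boundary length (outer) = 15.66 mm.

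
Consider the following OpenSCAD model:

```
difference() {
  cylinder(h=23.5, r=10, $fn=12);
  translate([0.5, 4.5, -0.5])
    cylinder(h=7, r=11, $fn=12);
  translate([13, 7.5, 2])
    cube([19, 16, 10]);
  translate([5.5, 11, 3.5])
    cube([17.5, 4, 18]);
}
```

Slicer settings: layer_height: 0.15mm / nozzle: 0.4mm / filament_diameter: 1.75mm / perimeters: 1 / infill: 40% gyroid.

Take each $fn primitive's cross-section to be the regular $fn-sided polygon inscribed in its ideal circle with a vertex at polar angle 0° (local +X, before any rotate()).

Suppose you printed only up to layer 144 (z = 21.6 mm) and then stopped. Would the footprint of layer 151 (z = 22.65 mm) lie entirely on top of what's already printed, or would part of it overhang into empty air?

entirely on top

Compare the two slices. At z = 21.6: the cylinder: section is a regular 12-gon, circumradius r=10 (area = (12/2)·10.000²·sin(360°/12) = 300.00 mm²); the cylinder at (0.5, 4.5) is not intersected at this z (z outside [-0.5, 6.5]); the cube at (13, 7.5) is not intersected at this z (z outside [2, 12]); the cube at (5.5, 11) is absent (z outside [3.5, 21.5]); Subtracting the remaining from the first: none of the subtracted shapes is present at this height, so the r=10 cylinder is unchanged — area = 300.00 mm². At z = 22.65: the cylinder: section is a regular 12-gon, circumradius r=10 (area = (12/2)·10.000²·sin(360°/12) = 300.00 mm²); the cylinder at (0.5, 4.5) is absent (z outside [-0.5, 6.5]); the cube at (13, 7.5) is not intersected at this z (z outside [2, 12]); the cube at (5.5, 11) does not reach this height (z outside [3.5, 21.5]); After the difference (first − rest): none of the subtracted shapes is present at this height, so the r=10 cylinder is unchanged — area = 300.00 mm². Checking containment: the cross-section at z = 22.65 is a subset of the cross-section at z = 21.6.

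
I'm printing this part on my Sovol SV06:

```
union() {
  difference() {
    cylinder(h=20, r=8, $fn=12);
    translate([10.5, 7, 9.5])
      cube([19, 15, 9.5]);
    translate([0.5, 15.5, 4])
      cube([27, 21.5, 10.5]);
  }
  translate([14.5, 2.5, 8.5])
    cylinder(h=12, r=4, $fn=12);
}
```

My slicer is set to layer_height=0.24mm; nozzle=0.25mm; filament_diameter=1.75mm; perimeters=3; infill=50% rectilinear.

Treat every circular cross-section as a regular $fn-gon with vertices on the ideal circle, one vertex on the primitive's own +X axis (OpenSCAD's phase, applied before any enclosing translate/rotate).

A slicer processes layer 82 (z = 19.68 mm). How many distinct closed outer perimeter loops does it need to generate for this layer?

At z = 19.68 mm: the r=8 cylinder contributes a regular 12-gon of circumradius 8; the cube at (10.5, 7) is absent (z outside [9.5, 19]); the cube at (0.5, 15.5) is absent (z outside [4, 14.5]); Subtracting the remaining from the first: none of the subtracted shapes is present at this height, so the r=8 cylinder is unchanged — 1 connected region; the r=4 cylinder at (14.5, 2.5) gives a regular 12-gon of circumradius 4 (constant along its height); Combining (union): the 2 present regions are separate (no shared area or edge), so areas and boundary lengths simply add and each stays a separate island — 2 connected regions. The result has 2 disconnected regions.

2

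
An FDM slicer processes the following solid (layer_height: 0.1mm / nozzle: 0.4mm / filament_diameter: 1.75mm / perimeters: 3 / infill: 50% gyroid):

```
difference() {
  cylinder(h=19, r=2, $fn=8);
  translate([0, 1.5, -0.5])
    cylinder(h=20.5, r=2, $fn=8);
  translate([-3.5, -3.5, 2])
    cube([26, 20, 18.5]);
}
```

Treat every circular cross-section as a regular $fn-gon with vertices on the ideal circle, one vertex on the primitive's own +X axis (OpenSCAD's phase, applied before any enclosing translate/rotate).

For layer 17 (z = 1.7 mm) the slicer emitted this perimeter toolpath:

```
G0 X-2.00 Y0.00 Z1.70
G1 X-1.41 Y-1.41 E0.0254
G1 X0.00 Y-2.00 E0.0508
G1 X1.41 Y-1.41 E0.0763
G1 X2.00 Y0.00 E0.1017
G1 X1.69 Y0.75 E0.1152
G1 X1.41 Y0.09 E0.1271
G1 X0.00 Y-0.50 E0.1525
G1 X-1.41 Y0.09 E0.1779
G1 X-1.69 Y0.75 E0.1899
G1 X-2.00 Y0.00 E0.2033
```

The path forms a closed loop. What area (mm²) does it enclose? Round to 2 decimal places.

Apply the shoelace formula to the sequence of (X, Y) vertices; enclosed area = 5.53 mm².

5.53 mm²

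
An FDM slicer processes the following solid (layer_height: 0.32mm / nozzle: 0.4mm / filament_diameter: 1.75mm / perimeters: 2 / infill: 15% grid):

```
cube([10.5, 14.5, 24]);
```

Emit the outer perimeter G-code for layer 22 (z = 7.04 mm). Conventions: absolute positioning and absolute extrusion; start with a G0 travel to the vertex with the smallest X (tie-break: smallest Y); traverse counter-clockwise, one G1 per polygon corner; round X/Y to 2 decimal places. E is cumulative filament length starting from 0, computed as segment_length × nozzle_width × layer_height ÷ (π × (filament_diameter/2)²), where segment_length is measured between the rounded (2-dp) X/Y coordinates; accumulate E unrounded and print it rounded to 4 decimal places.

G0 X0.00 Y0.00 Z7.04
G1 X10.50 Y0.00 E0.5588
G1 X10.50 Y14.50 E1.3304
G1 X0.00 Y14.50 E1.8892
G1 X0.00 Y0.00 E2.6608

At z = 7.04 mm: the 10.5×14.5 cube contributes its full rectangle. The outline is a single polygon with 4 vertices. Extrusion per mm of travel: 0.4 × 0.32 / (π × 0.875²) = 0.053216. Accumulating E over each segment gives final E = 2.6608.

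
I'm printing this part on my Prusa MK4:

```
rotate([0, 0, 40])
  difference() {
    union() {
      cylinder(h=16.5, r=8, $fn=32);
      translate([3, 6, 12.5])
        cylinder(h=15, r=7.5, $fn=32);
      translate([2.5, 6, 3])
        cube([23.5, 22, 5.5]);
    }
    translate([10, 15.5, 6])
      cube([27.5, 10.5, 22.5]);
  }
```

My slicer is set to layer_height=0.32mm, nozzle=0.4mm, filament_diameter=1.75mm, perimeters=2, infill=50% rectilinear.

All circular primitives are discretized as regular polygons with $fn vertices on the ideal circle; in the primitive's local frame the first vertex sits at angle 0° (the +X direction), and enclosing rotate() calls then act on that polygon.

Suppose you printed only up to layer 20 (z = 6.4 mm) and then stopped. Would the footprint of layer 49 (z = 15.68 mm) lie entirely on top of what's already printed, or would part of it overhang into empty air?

Compare the two slices. At z = 6.4: the r=8 cylinder gives a regular 32-gon of circumradius 8 (constant along its height) (area = (32/2)·8.000²·sin(360°/32) = 199.77 mm²); the cylinder at (3, 6) is not intersected at this z (z outside [12.5, 27.5]); the cube at (2.5, 6) is present — its section is the full 23.5×22 rectangle (area 517.00 mm²); Merging all regions: the regions partially overlap — summed areas 716.77 mm² minus the doubly-counted overlap 2.50 mm² gives 714.27 mm² — area = 714.27 mm²; the cube at (10, 15.5) is present — its section is the full 27.5×10.5 rectangle (area 288.75 mm²); Subtracting the remaining from the first: starting from the result so far (714.27 mm²), the 27.5×10.5 cube at (10, 15.5) partially overlaps it — only the 168.00 mm² overlap (of its 288.75 mm²) is removed, clipping the outline — area = 546.27 mm²; (whole slice rotated 40° about Z — lengths, areas and connectivity unchanged). At z = 15.68: the r=8 cylinder gives a regular 32-gon of circumradius 8 (constant along its height) (area = (32/2)·8.000²·sin(360°/32) = 199.77 mm²); the cylinder at (3, 6): section is a regular 32-gon, circumradius r=7.5 (area = (32/2)·7.500²·sin(360°/32) = 175.58 mm²); the cube at (2.5, 6) does not reach this height (z outside [3, 8.5]); Combining (union): the regions partially overlap — summed areas 375.35 mm² minus the doubly-counted overlap 87.07 mm² gives 288.28 mm² — area = 288.28 mm²; the 27.5×10.5 cube at (10, 15.5) contributes its full rectangle (area 288.75 mm²); Subtracting the remaining from the first: starting from the result so far (288.28 mm²), the 27.5×10.5 cube at (10, 15.5) misses the remaining region (no effect) — area = 288.28 mm²; (whole slice rotated 40° about Z — lengths, areas and connectivity unchanged). Checking containment: at z = 15.68 the cross-section extends beyond the z = 6.4 cross-section by about 43.38 mm².

part overhangs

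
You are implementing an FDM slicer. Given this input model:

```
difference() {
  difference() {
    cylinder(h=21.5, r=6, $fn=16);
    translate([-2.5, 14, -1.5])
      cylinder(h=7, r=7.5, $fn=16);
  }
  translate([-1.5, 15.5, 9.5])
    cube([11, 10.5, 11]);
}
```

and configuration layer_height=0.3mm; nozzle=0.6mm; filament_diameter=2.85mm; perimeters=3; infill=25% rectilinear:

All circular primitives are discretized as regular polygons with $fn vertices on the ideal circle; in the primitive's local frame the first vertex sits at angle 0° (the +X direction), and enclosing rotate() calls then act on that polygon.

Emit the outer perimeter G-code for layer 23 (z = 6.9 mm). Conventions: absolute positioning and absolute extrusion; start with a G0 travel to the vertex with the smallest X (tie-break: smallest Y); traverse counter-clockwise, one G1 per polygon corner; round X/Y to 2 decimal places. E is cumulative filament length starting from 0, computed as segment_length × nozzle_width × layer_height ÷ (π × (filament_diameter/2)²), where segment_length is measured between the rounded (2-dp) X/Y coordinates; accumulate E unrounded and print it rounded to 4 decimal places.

At z = 6.9 mm: the cylinder: section is a regular 16-gon, circumradius r=6; the cylinder at (-2.5, 14) does not reach this height (z outside [-1.5, 5.5]); Subtracting the remaining from the first: none of the subtracted shapes is present at this height, so the r=6 cylinder is unchanged — 1 connected region; the cube at (-1.5, 15.5) is absent (z outside [9.5, 20.5]); Subtracting the remaining from the first: none of the subtracted shapes is present at this height, so the result so far is unchanged — 1 connected region. The outline is a single polygon with 16 vertices. Extrusion per mm of travel: 0.6 × 0.3 / (π × 1.425²) = 0.028216. Accumulating E over each segment gives final E = 1.0566.

G0 X-6.00 Y0.00 Z6.90
G1 X-5.54 Y-2.30 E0.0662
G1 X-4.24 Y-4.24 E0.1321
G1 X-2.30 Y-5.54 E0.1980
G1 X0.00 Y-6.00 E0.2641
G1 X2.30 Y-5.54 E0.3303
G1 X4.24 Y-4.24 E0.3962
G1 X5.54 Y-2.30 E0.4621
G1 X6.00 Y0.00 E0.5283
G1 X5.54 Y2.30 E0.5945
G1 X4.24 Y4.24 E0.6604
G1 X2.30 Y5.54 E0.7263
G1 X0.00 Y6.00 E0.7924
G1 X-2.30 Y5.54 E0.8586
G1 X-4.24 Y4.24 E0.9245
G1 X-5.54 Y2.30 E0.9904
G1 X-6.00 Y0.00 E1.0566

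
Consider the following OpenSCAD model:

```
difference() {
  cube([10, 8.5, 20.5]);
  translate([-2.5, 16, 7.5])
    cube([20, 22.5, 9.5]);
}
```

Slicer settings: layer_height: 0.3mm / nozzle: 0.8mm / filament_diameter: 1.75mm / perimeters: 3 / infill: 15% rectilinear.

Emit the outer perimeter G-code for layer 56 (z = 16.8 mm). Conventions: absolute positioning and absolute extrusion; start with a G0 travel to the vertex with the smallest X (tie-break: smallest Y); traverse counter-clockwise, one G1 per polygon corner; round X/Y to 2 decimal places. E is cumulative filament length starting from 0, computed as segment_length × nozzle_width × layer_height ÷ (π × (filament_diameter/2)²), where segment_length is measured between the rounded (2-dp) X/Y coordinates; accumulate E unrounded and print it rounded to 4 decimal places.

G0 X0.00 Y0.00 Z16.80
G1 X10.00 Y0.00 E0.9978
G1 X10.00 Y8.50 E1.8459
G1 X0.00 Y8.50 E2.8437
G1 X0.00 Y0.00 E3.6919

At z = 16.8 mm: the cube (footprint 10×8.5) is included at this height; the 20×22.5 cube at (-2.5, 16) contributes its full rectangle; Subtracting the remaining from the first: starting from the 10×8.5 cube, the 20×22.5 cube at (-2.5, 16) misses the remaining region (no effect) — 1 connected region. The outline is a single polygon with 4 vertices. Extrusion per mm of travel: 0.8 × 0.3 / (π × 0.875²) = 0.099780. Accumulating E over each segment gives final E = 3.6919.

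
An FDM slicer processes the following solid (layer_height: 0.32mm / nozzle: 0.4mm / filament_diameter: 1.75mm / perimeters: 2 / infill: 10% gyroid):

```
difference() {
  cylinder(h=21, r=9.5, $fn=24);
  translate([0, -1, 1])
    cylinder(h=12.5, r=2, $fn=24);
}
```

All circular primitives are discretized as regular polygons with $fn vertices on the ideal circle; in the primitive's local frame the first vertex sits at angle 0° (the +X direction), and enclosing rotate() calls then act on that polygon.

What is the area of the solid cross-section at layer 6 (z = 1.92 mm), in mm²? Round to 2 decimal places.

At z = 1.92 mm: the r=9.5 cylinder contributes a regular 24-gon of circumradius 9.5 (area = (24/2)·9.500²·sin(360°/24) = 280.30 mm²); the cylinder at (0, -1): section is a regular 24-gon, circumradius r=2 (area = (24/2)·2.000²·sin(360°/24) = 12.42 mm²); Subtracting the remaining from the first: starting from the r=9.5 cylinder (280.30 mm²), the r=2 cylinder at (0, -1) lies wholly inside it (removes its full 12.42 mm² and its 12.53 mm outline becomes a hole wall) — area = 267.88 mm². Overall, the cross-section is one region with 1 hole. Net area = 267.88 mm².

267.88 mm²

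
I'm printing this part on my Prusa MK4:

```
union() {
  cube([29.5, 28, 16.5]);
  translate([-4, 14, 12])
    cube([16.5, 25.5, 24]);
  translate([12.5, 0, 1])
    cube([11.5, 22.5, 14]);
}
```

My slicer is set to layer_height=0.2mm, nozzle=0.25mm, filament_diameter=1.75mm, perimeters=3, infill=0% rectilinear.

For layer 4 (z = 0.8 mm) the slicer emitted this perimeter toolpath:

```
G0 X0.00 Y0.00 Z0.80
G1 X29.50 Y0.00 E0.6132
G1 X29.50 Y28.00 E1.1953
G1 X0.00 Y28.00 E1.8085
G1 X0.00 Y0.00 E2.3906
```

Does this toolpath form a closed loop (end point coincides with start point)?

yes

Start point (G0): (0.00, 0.00). End point (last G1): the path returns to the start — closed.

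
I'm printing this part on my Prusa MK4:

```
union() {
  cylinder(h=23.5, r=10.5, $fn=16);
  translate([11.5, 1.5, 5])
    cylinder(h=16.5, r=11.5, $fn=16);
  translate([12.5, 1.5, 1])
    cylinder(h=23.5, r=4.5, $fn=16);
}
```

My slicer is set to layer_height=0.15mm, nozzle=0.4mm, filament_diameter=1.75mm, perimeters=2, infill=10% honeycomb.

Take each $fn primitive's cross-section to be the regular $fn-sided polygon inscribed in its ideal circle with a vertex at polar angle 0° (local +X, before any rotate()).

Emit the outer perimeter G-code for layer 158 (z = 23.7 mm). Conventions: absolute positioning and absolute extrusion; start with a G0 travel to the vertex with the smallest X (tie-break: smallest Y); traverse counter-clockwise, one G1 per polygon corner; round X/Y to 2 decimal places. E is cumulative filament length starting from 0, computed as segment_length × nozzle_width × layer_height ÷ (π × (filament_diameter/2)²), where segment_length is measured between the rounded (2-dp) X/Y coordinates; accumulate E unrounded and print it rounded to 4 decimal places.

G0 X8.00 Y1.50 Z23.70
G1 X8.34 Y-0.22 E0.0437
G1 X9.32 Y-1.68 E0.0876
G1 X10.78 Y-2.66 E0.1315
G1 X12.50 Y-3.00 E0.1752
G1 X14.22 Y-2.66 E0.2189
G1 X15.68 Y-1.68 E0.2628
G1 X16.66 Y-0.22 E0.3067
G1 X17.00 Y1.50 E0.3504
G1 X16.66 Y3.22 E0.3941
G1 X15.68 Y4.68 E0.4380
G1 X14.22 Y5.66 E0.4819
G1 X12.50 Y6.00 E0.5256
G1 X10.78 Y5.66 E0.5693
G1 X9.32 Y4.68 E0.6132
G1 X8.34 Y3.22 E0.6571
G1 X8.00 Y1.50 E0.7008

At z = 23.7 mm: the cylinder is not intersected at this z (z outside [0, 23.5]); the cylinder at (11.5, 1.5) does not reach this height (z outside [5, 21.5]); the r=4.5 cylinder at (12.5, 1.5) gives a regular 16-gon of circumradius 4.5 (constant along its height); Combining (union): only the r=4.5 cylinder at (12.5, 1.5) is present, so the union is just that shape — 1 connected region. The outline is a single polygon with 16 vertices. Extrusion per mm of travel: 0.4 × 0.15 / (π × 0.875²) = 0.024945. Accumulating E over each segment gives final E = 0.7008.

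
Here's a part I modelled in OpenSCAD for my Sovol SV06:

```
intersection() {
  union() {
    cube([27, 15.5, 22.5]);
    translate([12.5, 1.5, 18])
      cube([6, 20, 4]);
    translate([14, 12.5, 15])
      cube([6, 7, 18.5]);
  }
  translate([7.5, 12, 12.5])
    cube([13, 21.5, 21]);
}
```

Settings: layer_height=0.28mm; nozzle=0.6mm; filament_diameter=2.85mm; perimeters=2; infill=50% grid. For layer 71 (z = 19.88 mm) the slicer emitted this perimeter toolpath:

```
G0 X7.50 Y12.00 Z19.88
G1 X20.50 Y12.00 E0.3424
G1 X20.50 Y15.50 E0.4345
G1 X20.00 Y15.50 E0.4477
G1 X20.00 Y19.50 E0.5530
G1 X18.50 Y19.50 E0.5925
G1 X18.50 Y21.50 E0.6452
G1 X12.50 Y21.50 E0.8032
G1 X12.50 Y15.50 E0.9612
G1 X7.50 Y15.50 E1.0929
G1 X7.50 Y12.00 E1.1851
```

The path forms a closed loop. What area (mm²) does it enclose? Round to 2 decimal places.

87.50 mm²

Apply the shoelace formula to the sequence of (X, Y) vertices; enclosed area = 87.50 mm².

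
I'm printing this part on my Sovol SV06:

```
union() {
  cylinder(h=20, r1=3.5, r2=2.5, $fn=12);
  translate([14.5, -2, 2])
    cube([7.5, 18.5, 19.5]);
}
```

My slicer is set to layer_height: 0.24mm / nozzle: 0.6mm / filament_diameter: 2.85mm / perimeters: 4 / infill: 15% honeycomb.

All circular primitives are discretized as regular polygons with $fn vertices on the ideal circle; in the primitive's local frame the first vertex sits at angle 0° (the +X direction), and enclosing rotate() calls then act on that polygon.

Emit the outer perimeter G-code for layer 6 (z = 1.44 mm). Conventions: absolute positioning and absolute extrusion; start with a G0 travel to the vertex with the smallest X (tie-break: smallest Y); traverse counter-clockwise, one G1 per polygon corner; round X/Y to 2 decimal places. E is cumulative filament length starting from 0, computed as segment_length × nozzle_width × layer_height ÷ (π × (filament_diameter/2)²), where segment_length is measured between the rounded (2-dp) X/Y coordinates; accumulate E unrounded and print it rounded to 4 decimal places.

At z = 1.44 mm: the cone: at t=0.072 of its height the radius interpolates to r₁+(r₂−r₁)t = 3.428, giving a regular 12-gon of that circumradius; the cube at (14.5, -2) is not intersected at this z (z outside [2, 21.5]); Merging all regions: only the cone is present, so the union is just that shape — 1 connected region. The outline is a single polygon with 12 vertices. Extrusion per mm of travel: 0.6 × 0.24 / (π × 1.425²) = 0.022573. Accumulating E over each segment gives final E = 0.4807.

G0 X-3.43 Y0.00 Z1.44
G1 X-2.97 Y-1.71 E0.0400
G1 X-1.71 Y-2.97 E0.0802
G1 X0.00 Y-3.43 E0.1202
G1 X1.71 Y-2.97 E0.1601
G1 X2.97 Y-1.71 E0.2004
G1 X3.43 Y0.00 E0.2403
G1 X2.97 Y1.71 E0.2803
G1 X1.71 Y2.97 E0.3205
G1 X0.00 Y3.43 E0.3605
G1 X-1.71 Y2.97 E0.4005
G1 X-2.97 Y1.71 E0.4407
G1 X-3.43 Y0.00 E0.4807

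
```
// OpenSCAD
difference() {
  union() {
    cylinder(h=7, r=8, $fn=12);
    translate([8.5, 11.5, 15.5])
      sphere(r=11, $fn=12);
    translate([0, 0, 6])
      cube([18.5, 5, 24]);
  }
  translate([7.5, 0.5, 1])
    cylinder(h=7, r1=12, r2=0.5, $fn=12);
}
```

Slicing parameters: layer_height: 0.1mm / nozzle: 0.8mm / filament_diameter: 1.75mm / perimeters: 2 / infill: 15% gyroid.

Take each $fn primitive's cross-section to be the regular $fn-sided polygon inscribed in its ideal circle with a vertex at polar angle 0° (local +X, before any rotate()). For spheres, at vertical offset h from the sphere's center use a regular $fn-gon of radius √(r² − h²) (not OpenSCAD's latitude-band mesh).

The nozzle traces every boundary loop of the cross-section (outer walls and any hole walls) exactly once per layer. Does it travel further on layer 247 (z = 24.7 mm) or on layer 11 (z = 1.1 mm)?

Layer 247 (z = 24.7): the cylinder is not intersected at this z (z outside [0, 7]); the r=11 sphere at (8.5, 11.5) slices to a regular 12-gon of circumradius 6.030 (√(r²−h²) with h=9.2 from center) (perimeter = 2·12·6.030·sin(180°/12) = 37.46 mm); the cube (footprint 18.5×5) is included at this height (perimeter 47.00 mm); Taking the union: the 2 present regions are separate (no shared area or edge), so areas and boundary lengths simply add and each stays a separate island — boundary = 84.46 mm; the cone at (7.5, 0.5) is not intersected at this z (z outside [1, 8]); After the difference (first − rest): none of the subtracted shapes is present at this height, so the result so far is unchanged — boundary = 84.46 mm. So its perimeter = 84.46 mm. Layer 11 (z = 1.1): the r=8 cylinder gives a regular 12-gon of circumradius 8 (constant along its height) (perimeter = 2·12·8.000·sin(180°/12) = 49.69 mm); the sphere at (8.5, 11.5) is not intersected at this z (|z−center|=14.400 > r=11); the cube does not reach this height (z outside [6, 30]); Combining (union): only the r=8 cylinder is present, so the union is just that shape — boundary = 49.69 mm; the cone at (7.5, 0.5) (r1=12→r2=0.5) has section circumradius 11.836 here — a regular 12-gon (perimeter = 2·12·11.836·sin(180°/12) = 73.52 mm); Taking the first minus the rest: starting from that combined region, the cone at (7.5, 0.5) partially overlaps it — only the 144.54 mm² overlap (of its 420.25 mm²) is removed, clipping the outline — boundary = 40.41 mm. So its perimeter = 40.41 mm. Layer 247 is larger (84.46 vs 40.41 mm).

layer 247 (z = 24.7 mm)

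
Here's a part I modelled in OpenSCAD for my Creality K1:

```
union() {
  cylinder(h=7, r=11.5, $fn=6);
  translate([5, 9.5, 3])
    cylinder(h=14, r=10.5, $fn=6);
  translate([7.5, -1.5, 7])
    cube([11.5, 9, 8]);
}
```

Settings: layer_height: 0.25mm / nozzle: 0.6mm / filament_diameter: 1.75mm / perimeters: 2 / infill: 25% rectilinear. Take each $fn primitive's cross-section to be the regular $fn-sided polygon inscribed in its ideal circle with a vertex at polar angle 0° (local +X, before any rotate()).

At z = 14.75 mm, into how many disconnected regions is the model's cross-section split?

1

At z = 14.75 mm: the cylinder does not reach this height (z outside [0, 7]); the r=10.5 cylinder at (5, 9.5) contributes a regular 6-gon of circumradius 10.5; the cube at (7.5, -1.5) (footprint 11.5×9) is included at this height; Combining (union): the regions partially overlap (shared area 34.03 mm²), so overlapping operands fuse into one piece — 1 connected region. The result has 1 disconnected region.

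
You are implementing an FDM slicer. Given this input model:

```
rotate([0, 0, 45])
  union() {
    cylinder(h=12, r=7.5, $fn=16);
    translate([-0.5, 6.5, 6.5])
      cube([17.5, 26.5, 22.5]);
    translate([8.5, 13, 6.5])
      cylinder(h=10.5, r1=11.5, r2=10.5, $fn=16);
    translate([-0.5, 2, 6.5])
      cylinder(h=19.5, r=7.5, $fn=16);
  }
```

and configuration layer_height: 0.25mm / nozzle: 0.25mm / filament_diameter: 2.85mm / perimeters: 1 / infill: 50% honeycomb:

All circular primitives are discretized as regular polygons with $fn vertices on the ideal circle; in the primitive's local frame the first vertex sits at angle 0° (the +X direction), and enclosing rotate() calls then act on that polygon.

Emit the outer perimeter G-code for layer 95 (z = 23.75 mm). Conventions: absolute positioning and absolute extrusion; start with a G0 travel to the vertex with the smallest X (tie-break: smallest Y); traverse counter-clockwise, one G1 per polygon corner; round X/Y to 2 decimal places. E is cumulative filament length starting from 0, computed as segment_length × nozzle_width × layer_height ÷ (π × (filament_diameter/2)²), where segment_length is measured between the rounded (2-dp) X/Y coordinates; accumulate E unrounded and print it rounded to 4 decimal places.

G0 X-23.69 Y22.98 Z23.75
G1 X-7.07 Y6.36 E0.2303
G1 X-8.70 Y3.93 E0.2589
G1 X-9.27 Y1.06 E0.2876
G1 X-8.70 Y-1.81 E0.3163
G1 X-7.07 Y-4.24 E0.3449
G1 X-4.64 Y-5.87 E0.3736
G1 X-1.77 Y-6.44 E0.4023
G1 X1.10 Y-5.87 E0.4309
G1 X3.54 Y-4.24 E0.4597
G1 X5.16 Y-1.81 E0.4883
G1 X5.73 Y1.06 E0.5170
G1 X5.16 Y3.93 E0.5456
G1 X3.54 Y6.36 E0.5743
G1 X1.10 Y7.99 E0.6030
G1 X-0.82 Y8.37 E0.6222
G1 X7.42 Y16.62 E0.7364
G1 X-11.31 Y35.36 E0.9960
G1 X-23.69 Y22.98 E1.1675

At z = 23.75 mm: the cylinder is not intersected at this z (z outside [0, 12]); the cube at (-0.5, 6.5) (footprint 17.5×26.5) is included at this height; the cone at (8.5, 13) is not intersected at this z (z outside [6.5, 17]); the r=7.5 cylinder at (-0.5, 2) contributes a regular 16-gon of circumradius 7.5; Merging all regions: the regions partially overlap (shared area 11.94 mm²), so overlapping operands fuse into one piece — 1 connected region; (rotated 45° about Z; rotation is an isometry so areas/perimeters/island counts are preserved). The outline is a single polygon with 18 vertices. Extrusion per mm of travel: 0.25 × 0.25 / (π × 1.425²) = 0.009797. Accumulating E over each segment gives final E = 1.1675.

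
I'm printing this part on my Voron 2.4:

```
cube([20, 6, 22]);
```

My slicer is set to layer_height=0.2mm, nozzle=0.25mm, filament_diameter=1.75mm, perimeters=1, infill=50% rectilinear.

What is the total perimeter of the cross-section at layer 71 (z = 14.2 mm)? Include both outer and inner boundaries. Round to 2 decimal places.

At z = 14.2 mm: the cube is present — its section is the full 20×6 rectangle (perimeter 52.00 mm). Overall, the cross-section is a single solid region. Total boundary length (outer) = 52.00 mm.

52.00 mm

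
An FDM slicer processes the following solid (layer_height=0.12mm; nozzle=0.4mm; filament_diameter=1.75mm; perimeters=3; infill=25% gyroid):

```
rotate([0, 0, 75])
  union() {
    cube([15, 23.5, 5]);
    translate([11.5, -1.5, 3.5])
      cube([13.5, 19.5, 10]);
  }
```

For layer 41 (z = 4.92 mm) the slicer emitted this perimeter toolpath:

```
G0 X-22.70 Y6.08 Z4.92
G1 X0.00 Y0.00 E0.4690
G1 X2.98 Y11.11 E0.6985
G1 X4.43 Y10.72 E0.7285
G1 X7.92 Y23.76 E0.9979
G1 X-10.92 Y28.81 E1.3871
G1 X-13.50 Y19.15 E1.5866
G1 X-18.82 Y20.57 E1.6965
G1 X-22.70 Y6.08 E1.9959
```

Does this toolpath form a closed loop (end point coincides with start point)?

yes

Start point (G0): (-22.70, 6.08). End point (last G1): the path returns to the start — closed.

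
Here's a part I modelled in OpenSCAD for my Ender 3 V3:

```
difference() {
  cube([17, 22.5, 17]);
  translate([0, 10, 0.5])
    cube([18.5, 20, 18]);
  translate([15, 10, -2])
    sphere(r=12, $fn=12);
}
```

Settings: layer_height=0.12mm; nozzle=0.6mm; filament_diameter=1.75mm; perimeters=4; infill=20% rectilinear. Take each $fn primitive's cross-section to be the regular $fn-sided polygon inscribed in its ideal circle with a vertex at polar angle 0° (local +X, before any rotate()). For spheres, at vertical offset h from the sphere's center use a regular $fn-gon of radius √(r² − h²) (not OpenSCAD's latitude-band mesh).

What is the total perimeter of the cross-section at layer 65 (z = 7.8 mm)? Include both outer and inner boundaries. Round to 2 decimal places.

At z = 7.8 mm: the cube is present — its section is the full 17×22.5 rectangle (perimeter 79.00 mm); the 18.5×20 cube at (0, 10) contributes its full rectangle (perimeter 77.00 mm); the r=12 sphere at (15, 10) slices to a regular 12-gon of circumradius 6.925 (√(r²−h²) with h=9.8 from center) (perimeter = 2·12·6.925·sin(180°/12) = 43.02 mm); After the difference (first − rest): starting from the 17×22.5 cube, the 18.5×20 cube at (0, 10) partially overlaps it — only the 212.50 mm² overlap (of its 370.00 mm²) is removed, clipping the outline; the r=12 sphere at (15, 10) partially overlaps it — only the 49.28 mm² overlap (of its 143.88 mm²) is removed, clipping the outline — boundary = 51.51 mm. Overall, the cross-section is a single solid region. Total boundary length (outer) = 51.51 mm.

51.51 mm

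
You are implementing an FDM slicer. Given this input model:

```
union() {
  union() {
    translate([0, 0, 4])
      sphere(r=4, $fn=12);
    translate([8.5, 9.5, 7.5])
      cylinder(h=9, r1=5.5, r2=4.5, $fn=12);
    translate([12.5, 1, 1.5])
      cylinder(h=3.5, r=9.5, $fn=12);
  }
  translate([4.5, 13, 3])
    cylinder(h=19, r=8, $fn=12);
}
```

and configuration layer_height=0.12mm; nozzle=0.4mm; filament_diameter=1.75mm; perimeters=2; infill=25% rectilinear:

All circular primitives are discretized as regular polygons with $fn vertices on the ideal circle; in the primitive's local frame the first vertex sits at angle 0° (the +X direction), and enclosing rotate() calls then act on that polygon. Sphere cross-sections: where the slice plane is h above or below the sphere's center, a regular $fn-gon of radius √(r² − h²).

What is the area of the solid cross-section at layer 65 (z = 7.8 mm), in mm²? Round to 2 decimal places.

At z = 7.8 mm: the r=4 sphere slices to a regular 12-gon of circumradius 1.249 (√(r²−h²) with h=3.8 from center) (area = (12/2)·1.249²·sin(360°/12) = 4.68 mm²); the cone at (8.5, 9.5) contributes a regular 12-gon of circumradius 5.467 (interpolated between r1=5.5 and r2=4.5 at t=0.033) (area = (12/2)·5.467²·sin(360°/12) = 89.65 mm²); the cylinder at (12.5, 1) does not reach this height (z outside [1.5, 5]); Merging all regions: the 2 present regions are separate (no shared area or edge), so areas and boundary lengths simply add and each stays a separate island — area = 94.33 mm²; the cylinder at (4.5, 13): section is a regular 12-gon, circumradius r=8 (area = (12/2)·8.000²·sin(360°/12) = 192.00 mm²); Taking the union: the regions partially overlap — summed areas 286.33 mm² minus the doubly-counted overlap 64.41 mm² gives 221.93 mm² — area = 221.93 mm². Overall, the cross-section has 2 separate islands. Net area = 221.93 mm².

221.93 mm²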